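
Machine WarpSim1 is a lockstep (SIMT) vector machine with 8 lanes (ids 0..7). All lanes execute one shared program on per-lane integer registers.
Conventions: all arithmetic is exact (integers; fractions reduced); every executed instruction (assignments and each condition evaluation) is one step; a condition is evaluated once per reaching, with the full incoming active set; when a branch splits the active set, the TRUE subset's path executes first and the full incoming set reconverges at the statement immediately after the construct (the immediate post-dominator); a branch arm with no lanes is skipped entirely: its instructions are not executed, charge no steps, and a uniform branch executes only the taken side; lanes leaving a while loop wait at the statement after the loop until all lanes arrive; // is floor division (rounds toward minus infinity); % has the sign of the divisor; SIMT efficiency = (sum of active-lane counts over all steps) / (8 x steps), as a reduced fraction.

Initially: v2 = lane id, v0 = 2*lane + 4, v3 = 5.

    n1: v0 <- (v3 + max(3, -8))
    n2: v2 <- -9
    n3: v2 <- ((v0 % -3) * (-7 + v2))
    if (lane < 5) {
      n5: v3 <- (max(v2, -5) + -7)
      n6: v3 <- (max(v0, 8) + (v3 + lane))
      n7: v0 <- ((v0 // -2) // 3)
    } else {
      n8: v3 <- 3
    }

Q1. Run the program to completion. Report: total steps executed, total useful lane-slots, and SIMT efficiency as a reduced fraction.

Answer: 8 steps, 50 useful, 25/32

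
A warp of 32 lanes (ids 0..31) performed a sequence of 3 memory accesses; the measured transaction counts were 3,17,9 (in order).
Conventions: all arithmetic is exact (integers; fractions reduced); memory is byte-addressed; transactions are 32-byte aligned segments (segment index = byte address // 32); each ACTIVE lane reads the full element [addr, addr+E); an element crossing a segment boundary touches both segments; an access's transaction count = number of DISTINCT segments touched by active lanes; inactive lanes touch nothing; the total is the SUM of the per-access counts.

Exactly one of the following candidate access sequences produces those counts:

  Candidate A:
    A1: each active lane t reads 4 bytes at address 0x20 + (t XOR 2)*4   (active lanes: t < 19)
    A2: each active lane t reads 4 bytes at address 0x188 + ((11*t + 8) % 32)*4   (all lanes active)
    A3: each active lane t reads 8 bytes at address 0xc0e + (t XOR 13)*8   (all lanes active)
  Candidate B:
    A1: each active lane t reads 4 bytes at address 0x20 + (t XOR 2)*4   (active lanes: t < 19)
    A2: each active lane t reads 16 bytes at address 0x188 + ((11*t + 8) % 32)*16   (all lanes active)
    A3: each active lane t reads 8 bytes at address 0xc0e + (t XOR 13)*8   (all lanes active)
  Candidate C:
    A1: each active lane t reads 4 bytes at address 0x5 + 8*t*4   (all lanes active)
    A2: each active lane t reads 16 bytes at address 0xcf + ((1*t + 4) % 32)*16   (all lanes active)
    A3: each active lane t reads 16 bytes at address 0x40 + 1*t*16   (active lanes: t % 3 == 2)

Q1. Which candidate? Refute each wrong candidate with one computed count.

A: A2 gives 5 transactions, not 17
C: A1 gives 32 transactions, not 3
B: all counts match (3,17,9)

Answer: B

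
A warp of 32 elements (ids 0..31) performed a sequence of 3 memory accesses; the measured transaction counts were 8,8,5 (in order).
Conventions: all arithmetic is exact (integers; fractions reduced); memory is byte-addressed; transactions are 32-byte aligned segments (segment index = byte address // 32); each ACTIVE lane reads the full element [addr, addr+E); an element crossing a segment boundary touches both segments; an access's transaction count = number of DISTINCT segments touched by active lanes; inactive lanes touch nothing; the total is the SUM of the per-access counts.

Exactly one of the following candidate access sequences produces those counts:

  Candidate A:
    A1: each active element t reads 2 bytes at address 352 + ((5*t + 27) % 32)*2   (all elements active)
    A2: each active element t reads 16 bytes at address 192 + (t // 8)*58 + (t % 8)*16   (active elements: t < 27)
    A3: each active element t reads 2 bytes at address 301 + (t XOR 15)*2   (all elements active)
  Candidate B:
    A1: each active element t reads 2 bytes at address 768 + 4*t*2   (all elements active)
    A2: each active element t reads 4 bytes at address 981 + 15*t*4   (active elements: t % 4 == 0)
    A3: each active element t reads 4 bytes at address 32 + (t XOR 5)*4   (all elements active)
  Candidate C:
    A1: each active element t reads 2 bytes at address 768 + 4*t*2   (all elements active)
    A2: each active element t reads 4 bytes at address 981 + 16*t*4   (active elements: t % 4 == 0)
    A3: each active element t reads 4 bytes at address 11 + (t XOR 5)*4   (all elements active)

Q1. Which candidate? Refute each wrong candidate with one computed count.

A: A1 gives 2 transactions, not 8
B: A3 gives 4 transactions, not 5
C: all counts match (8,8,5)

Answer: C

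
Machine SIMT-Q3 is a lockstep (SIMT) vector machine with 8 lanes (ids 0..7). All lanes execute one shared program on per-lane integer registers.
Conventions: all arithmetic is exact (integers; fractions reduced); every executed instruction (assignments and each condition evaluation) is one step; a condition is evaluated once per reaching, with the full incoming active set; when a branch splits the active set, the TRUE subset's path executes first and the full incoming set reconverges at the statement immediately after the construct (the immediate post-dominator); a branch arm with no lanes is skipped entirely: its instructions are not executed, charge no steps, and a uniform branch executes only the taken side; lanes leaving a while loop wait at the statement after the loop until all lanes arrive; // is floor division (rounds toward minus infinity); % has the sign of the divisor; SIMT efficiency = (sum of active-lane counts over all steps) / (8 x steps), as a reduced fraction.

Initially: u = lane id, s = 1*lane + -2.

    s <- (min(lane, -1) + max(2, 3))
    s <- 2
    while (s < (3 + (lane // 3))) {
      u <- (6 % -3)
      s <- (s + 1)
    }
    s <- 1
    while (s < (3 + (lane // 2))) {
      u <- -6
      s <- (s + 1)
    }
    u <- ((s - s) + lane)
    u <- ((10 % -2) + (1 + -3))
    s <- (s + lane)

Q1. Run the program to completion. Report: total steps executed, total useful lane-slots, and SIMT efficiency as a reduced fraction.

Answer: 32 steps, 193 useful, 193/256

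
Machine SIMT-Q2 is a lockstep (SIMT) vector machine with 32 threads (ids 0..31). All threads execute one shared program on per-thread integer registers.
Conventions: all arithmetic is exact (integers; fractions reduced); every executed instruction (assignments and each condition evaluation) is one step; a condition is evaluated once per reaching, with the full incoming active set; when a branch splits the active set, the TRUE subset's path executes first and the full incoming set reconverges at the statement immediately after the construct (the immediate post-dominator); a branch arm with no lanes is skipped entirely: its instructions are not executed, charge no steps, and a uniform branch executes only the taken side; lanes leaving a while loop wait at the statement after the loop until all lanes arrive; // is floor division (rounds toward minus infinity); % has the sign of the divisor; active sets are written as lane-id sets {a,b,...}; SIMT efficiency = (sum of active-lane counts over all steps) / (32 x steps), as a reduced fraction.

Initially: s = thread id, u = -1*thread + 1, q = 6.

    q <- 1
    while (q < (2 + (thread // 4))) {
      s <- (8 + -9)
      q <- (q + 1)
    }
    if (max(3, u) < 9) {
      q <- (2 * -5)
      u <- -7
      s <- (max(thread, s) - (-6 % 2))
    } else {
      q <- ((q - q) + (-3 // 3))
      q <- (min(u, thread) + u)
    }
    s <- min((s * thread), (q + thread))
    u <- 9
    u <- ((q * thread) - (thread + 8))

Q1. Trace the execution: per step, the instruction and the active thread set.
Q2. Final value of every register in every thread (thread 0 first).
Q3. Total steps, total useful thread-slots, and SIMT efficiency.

step 0: q <- 1                       {0,1,2,3,4,5,6,7,8,9,10,11,12,13,14,15,16,17,18,19,20,21,22,23,24,25,26,27,28,29,30,31}
step 1: eval (q < (2 + (thread // 4))) {0,1,2,3,4,5,6,7,8,9,10,11,12,13,14,15,16,17,18,19,20,21,22,23,24,25,26,27,28,29,30,31}
step 2: s <- (8 + -9)                {0,1,2,3,4,5,6,7,8,9,10,11,12,13,14,15,16,17,18,19,20,21,22,23,24,25,26,27,28,29,30,31}
step 3: q <- (q + 1)                 {0,1,2,3,4,5,6,7,8,9,10,11,12,13,14,15,16,17,18,19,20,21,22,23,24,25,26,27,28,29,30,31}
step 4: eval (q < (2 + (thread // 4))) {0,1,2,3,4,5,6,7,8,9,10,11,12,13,14,15,16,17,18,19,20,21,22,23,24,25,26,27,28,29,30,31}
step 5: s <- (8 + -9)                {4,5,6,7,8,9,10,11,12,13,14,15,16,17,18,19,20,21,22,23,24,25,26,27,28,29,30,31}
step 6: q <- (q + 1)                 {4,5,6,7,8,9,10,11,12,13,14,15,16,17,18,19,20,21,22,23,24,25,26,27,28,29,30,31}
step 7: eval (q < (2 + (thread // 4))) {4,5,6,7,8,9,10,11,12,13,14,15,16,17,18,19,20,21,22,23,24,25,26,27,28,29,30,31}
step 8: s <- (8 + -9)                {8,9,10,11,12,13,14,15,16,17,18,19,20,21,22,23,24,25,26,27,28,29,30,31}
step 9: q <- (q + 1)                 {8,9,10,11,12,13,14,15,16,17,18,19,20,21,22,23,24,25,26,27,28,29,30,31}
step 10: eval (q < (2 + (thread // 4))) {8,9,10,11,12,13,14,15,16,17,18,19,20,21,22,23,24,25,26,27,28,29,30,31}
step 11: s <- (8 + -9)                {12,13,14,15,16,17,18,19,20,21,22,23,24,25,26,27,28,29,30,31}
step 12: q <- (q + 1)                 {12,13,14,15,16,17,18,19,20,21,22,23,24,25,26,27,28,29,30,31}
step 13: eval (q < (2 + (thread // 4))) {12,13,14,15,16,17,18,19,20,21,22,23,24,25,26,27,28,29,30,31}
step 14: s <- (8 + -9)                {16,17,18,19,20,21,22,23,24,25,26,27,28,29,30,31}
step 15: q <- (q + 1)                 {16,17,18,19,20,21,22,23,24,25,26,27,28,29,30,31}
step 16: eval (q < (2 + (thread // 4))) {16,17,18,19,20,21,22,23,24,25,26,27,28,29,30,31}
step 17: s <- (8 + -9)                {20,21,22,23,24,25,26,27,28,29,30,31}
step 18: q <- (q + 1)                 {20,21,22,23,24,25,26,27,28,29,30,31}
step 19: eval (q < (2 + (thread // 4))) {20,21,22,23,24,25,26,27,28,29,30,31}
step 20: s <- (8 + -9)                {24,25,26,27,28,29,30,31}
step 21: q <- (q + 1)                 {24,25,26,27,28,29,30,31}
step 22: eval (q < (2 + (thread // 4))) {24,25,26,27,28,29,30,31}
step 23: s <- (8 + -9)                {28,29,30,31}
step 24: q <- (q + 1)                 {28,29,30,31}
step 25: eval (q < (2 + (thread // 4))) {28,29,30,31}
step 26: eval (max(3, u) < 9)         {0,1,2,3,4,5,6,7,8,9,10,11,12,13,14,15,16,17,18,19,20,21,22,23,24,25,26,27,28,29,30,31}
step 27: q <- (2 * -5)                {0,1,2,3,4,5,6,7,8,9,10,11,12,13,14,15,16,17,18,19,20,21,22,23,24,25,26,27,28,29,30,31}
step 28: u <- -7                      {0,1,2,3,4,5,6,7,8,9,10,11,12,13,14,15,16,17,18,19,20,21,22,23,24,25,26,27,28,29,30,31}
step 29: s <- (max(thread, s) - (-6 % 2)) {0,1,2,3,4,5,6,7,8,9,10,11,12,13,14,15,16,17,18,19,20,21,22,23,24,25,26,27,28,29,30,31}
step 30: s <- min((s * thread), (q + thread)) {0,1,2,3,4,5,6,7,8,9,10,11,12,13,14,15,16,17,18,19,20,21,22,23,24,25,26,27,28,29,30,31}
step 31: u <- 9                       {0,1,2,3,4,5,6,7,8,9,10,11,12,13,14,15,16,17,18,19,20,21,22,23,24,25,26,27,28,29,30,31}
step 32: u <- ((q * thread) - (thread + 8)) {0,1,2,3,4,5,6,7,8,9,10,11,12,13,14,15,16,17,18,19,20,21,22,23,24,25,26,27,28,29,30,31}

Answer: 33 steps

s: -10,-9,-8,-7,-6,-5,-4,-3,-2,-1,0,1,2,3,4,5,6,7,8,9,10,11,12,13,14,15,16,17,18,19,20,21
u: -8,-19,-30,-41,-52,-63,-74,-85,-96,-107,-118,-129,-140,-151,-162,-173,-184,-195,-206,-217,-228,-239,-250,-261,-272,-283,-294,-305,-316,-327,-338,-349
q: -10,-10,-10,-10,-10,-10,-10,-10,-10,-10,-10,-10,-10,-10,-10,-10,-10,-10,-10,-10,-10,-10,-10,-10,-10,-10,-10,-10,-10,-10,-10,-10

steps = 33; useful = 720; efficiency = 720/1056 = 15/22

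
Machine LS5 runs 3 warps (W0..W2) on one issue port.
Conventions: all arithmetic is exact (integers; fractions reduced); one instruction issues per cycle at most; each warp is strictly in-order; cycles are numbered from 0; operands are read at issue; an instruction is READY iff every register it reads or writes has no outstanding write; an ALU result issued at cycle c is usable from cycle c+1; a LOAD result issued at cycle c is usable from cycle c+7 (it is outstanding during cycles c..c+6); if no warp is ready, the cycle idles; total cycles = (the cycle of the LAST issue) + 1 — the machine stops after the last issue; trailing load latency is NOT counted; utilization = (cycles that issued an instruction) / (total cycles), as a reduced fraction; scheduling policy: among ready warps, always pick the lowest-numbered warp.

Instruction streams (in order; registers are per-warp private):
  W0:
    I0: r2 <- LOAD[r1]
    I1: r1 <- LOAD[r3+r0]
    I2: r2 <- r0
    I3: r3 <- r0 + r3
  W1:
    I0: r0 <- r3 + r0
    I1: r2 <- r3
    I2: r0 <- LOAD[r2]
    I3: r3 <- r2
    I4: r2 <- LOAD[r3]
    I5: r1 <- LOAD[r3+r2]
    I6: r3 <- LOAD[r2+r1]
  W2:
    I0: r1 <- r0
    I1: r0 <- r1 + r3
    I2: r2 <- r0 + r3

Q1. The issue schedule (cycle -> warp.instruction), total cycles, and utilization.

cycle 0: W0.I0
cycle 1: W0.I1
cycle 2: W1.I0
cycle 3: W1.I1
cycle 4: W1.I2
cycle 5: W1.I3
cycle 6: W1.I4
cycle 7: W0.I2
cycle 8: W0.I3
cycle 9: W2.I0
cycle 10: W2.I1
cycle 11: W2.I2
cycle 12: idle
cycle 13: W1.I5
cycle 14: idle
cycle 15: idle
cycle 16: idle
cycle 17: idle
cycle 18: idle
cycle 19: idle
cycle 20: W1.I6

Answer: 21 cycles, utilization 2/3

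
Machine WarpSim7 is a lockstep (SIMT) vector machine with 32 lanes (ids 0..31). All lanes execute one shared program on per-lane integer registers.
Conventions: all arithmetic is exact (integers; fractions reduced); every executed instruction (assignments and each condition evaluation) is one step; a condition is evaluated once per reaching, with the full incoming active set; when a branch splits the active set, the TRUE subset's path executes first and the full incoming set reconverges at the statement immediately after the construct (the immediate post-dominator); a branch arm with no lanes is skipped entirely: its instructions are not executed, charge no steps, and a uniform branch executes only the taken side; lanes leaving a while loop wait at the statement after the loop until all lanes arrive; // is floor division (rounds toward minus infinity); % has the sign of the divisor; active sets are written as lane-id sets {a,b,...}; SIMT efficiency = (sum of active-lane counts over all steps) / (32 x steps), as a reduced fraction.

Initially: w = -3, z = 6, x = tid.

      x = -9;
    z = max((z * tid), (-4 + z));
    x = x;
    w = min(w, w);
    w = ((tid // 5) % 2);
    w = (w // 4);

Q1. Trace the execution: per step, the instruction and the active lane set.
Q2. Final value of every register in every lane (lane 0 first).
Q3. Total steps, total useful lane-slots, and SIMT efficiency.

step 0: x <- -9                      {0,1,2,3,4,5,6,7,8,9,10,11,12,13,14,15,16,17,18,19,20,21,22,23,24,25,26,27,28,29,30,31}
step 1: z <- max((z * tid), (-4 + z)) {0,1,2,3,4,5,6,7,8,9,10,11,12,13,14,15,16,17,18,19,20,21,22,23,24,25,26,27,28,29,30,31}
step 2: x <- x                       {0,1,2,3,4,5,6,7,8,9,10,11,12,13,14,15,16,17,18,19,20,21,22,23,24,25,26,27,28,29,30,31}
step 3: w <- min(w, w)               {0,1,2,3,4,5,6,7,8,9,10,11,12,13,14,15,16,17,18,19,20,21,22,23,24,25,26,27,28,29,30,31}
step 4: w <- ((tid // 5) % 2)        {0,1,2,3,4,5,6,7,8,9,10,11,12,13,14,15,16,17,18,19,20,21,22,23,24,25,26,27,28,29,30,31}
step 5: w <- (w // 4)                {0,1,2,3,4,5,6,7,8,9,10,11,12,13,14,15,16,17,18,19,20,21,22,23,24,25,26,27,28,29,30,31}

Answer: 6 steps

w: 0,0,0,0,0,0,0,0,0,0,0,0,0,0,0,0,0,0,0,0,0,0,0,0,0,0,0,0,0,0,0,0
z: 2,6,12,18,24,30,36,42,48,54,60,66,72,78,84,90,96,102,108,114,120,126,132,138,144,150,156,162,168,174,180,186
x: -9,-9,-9,-9,-9,-9,-9,-9,-9,-9,-9,-9,-9,-9,-9,-9,-9,-9,-9,-9,-9,-9,-9,-9,-9,-9,-9,-9,-9,-9,-9,-9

steps = 6; useful = 192; efficiency = 192/192 = 1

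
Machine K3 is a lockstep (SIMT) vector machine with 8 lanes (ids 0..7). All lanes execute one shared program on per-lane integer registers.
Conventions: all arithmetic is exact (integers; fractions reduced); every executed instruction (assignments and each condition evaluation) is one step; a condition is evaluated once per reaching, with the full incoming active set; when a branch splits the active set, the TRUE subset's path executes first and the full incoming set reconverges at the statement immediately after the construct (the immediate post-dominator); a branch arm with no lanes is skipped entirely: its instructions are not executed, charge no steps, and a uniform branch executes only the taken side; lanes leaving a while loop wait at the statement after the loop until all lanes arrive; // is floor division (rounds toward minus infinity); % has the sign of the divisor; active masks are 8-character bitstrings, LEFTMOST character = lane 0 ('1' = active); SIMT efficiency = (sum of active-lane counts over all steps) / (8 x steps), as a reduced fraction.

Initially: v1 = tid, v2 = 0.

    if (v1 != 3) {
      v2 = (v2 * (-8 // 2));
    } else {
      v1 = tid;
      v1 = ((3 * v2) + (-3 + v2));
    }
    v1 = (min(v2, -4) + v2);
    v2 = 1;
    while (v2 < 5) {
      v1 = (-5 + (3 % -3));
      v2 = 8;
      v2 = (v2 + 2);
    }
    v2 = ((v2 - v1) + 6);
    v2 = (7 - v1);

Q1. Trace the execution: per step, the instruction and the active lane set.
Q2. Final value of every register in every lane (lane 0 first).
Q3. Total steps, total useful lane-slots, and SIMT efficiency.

step 0: eval (v1 != 3)               11111111
step 1: v2 <- (v2 * (-8 // 2))       11101111
step 2: v1 <- tid                    00010000
step 3: v1 <- ((3 * v2) + (-3 + v2)) 00010000
step 4: v1 <- (min(v2, -4) + v2)     11111111
step 5: v2 <- 1                      11111111
step 6: eval (v2 < 5)                11111111
step 7: v1 <- (-5 + (3 % -3))        11111111
step 8: v2 <- 8                      11111111
step 9: v2 <- (v2 + 2)               11111111
step 10: eval (v2 < 5)                11111111
step 11: v2 <- ((v2 - v1) + 6)        11111111
step 12: v2 <- (7 - v1)               11111111

Answer: 13 steps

v1: -5,-5,-5,-5,-5,-5,-5,-5
v2: 12,12,12,12,12,12,12,12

steps = 13; useful = 89; efficiency = 89/104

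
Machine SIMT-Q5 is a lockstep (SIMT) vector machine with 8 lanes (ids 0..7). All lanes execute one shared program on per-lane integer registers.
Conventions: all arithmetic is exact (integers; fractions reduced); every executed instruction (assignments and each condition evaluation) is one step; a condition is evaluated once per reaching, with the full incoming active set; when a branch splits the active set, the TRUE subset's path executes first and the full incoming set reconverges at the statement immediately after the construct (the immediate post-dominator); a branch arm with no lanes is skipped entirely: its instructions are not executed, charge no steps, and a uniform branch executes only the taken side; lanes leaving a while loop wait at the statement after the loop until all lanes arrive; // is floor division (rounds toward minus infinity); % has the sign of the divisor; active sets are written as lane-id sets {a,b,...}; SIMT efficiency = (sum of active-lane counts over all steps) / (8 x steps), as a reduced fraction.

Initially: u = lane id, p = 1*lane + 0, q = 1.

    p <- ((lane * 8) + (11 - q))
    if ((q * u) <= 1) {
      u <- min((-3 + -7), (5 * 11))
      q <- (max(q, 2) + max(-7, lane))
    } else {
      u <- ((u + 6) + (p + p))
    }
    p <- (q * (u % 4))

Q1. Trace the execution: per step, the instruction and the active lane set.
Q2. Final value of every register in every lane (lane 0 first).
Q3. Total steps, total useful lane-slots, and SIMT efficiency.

step 0: p <- ((lane * 8) + (11 - q)) {0,1,2,3,4,5,6,7}
step 1: eval ((q * u) <= 1)          {0,1,2,3,4,5,6,7}
step 2: u <- min((-3 + -7), (5 * 11)) {0,1}
step 3: q <- (max(q, 2) + max(-7, lane)) {0,1}
step 4: u <- ((u + 6) + (p + p))     {2,3,4,5,6,7}
step 5: p <- (q * (u % 4))           {0,1,2,3,4,5,6,7}

Answer: 6 steps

u: -10,-10,60,77,94,111,128,145
p: 4,6,0,1,2,3,0,1
q: 2,3,1,1,1,1,1,1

steps = 6; useful = 34; efficiency = 34/48 = 17/24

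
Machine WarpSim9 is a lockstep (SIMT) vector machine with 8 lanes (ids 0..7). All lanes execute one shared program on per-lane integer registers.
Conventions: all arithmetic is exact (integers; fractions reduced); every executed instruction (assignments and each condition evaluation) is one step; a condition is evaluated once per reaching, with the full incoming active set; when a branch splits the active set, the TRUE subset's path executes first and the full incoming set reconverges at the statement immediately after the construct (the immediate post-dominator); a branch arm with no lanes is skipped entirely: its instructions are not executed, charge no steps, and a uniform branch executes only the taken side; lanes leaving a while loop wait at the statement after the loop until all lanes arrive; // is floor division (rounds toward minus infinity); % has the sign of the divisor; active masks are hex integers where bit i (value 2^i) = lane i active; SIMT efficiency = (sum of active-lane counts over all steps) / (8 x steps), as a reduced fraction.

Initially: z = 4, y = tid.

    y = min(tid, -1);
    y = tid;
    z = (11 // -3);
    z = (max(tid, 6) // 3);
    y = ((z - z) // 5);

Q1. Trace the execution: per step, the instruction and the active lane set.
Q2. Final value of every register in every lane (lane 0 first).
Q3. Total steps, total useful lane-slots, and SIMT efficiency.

step 0: y <- min(tid, -1)            0xff
step 1: y <- tid                     0xff
step 2: z <- (11 // -3)              0xff
step 3: z <- (max(tid, 6) // 3)      0xff
step 4: y <- ((z - z) // 5)          0xff

Answer: 5 steps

z: 2,2,2,2,2,2,2,2
y: 0,0,0,0,0,0,0,0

steps = 5; useful = 40; efficiency = 40/40 = 1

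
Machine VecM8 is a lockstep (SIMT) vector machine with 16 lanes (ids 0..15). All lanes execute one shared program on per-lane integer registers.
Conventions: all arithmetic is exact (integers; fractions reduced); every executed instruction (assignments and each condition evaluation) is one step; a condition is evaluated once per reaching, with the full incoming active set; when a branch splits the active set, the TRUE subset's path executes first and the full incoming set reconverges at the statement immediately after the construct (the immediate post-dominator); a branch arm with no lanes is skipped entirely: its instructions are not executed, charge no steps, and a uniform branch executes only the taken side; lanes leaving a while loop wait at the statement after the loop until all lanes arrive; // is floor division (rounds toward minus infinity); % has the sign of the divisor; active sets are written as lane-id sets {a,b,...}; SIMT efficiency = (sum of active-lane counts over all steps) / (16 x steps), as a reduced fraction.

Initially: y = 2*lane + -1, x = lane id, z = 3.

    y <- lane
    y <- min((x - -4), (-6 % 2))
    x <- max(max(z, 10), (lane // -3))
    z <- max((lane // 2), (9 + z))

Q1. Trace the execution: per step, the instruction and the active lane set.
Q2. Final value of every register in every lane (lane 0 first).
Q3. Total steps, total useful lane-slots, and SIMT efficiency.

step 0: y <- lane                    {0,1,2,3,4,5,6,7,8,9,10,11,12,13,14,15}
step 1: y <- min((x - -4), (-6 % 2)) {0,1,2,3,4,5,6,7,8,9,10,11,12,13,14,15}
step 2: x <- max(max(z, 10), (lane // -3)) {0,1,2,3,4,5,6,7,8,9,10,11,12,13,14,15}
step 3: z <- max((lane // 2), (9 + z)) {0,1,2,3,4,5,6,7,8,9,10,11,12,13,14,15}

Answer: 4 steps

y: 0,0,0,0,0,0,0,0,0,0,0,0,0,0,0,0
x: 10,10,10,10,10,10,10,10,10,10,10,10,10,10,10,10
z: 12,12,12,12,12,12,12,12,12,12,12,12,12,12,12,12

steps = 4; useful = 64; efficiency = 64/64 = 1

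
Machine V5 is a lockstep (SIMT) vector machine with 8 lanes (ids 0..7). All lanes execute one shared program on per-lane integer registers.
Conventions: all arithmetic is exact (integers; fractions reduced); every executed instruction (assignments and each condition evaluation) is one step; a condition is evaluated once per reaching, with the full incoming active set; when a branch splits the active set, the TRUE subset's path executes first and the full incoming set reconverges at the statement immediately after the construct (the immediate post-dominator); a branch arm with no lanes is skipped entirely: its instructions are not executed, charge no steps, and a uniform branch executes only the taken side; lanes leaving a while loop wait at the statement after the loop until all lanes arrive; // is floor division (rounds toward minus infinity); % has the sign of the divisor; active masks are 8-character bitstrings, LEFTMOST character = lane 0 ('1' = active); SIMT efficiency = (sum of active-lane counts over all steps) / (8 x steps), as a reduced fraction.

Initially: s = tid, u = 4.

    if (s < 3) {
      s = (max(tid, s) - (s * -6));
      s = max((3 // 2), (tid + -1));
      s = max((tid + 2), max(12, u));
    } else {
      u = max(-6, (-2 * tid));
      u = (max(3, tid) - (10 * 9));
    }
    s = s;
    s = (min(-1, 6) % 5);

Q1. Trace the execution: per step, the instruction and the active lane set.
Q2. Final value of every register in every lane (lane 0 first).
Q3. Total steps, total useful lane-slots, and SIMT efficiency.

step 0: eval (s < 3)                 11111111
step 1: s <- (max(tid, s) - (s * -6)) 11100000
step 2: s <- max((3 // 2), (tid + -1)) 11100000
step 3: s <- max((tid + 2), max(12, u)) 11100000
step 4: u <- max(-6, (-2 * tid))     00011111
step 5: u <- (max(3, tid) - (10 * 9)) 00011111
step 6: s <- s                       11111111
step 7: s <- (min(-1, 6) % 5)        11111111

Answer: 8 steps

s: 4,4,4,4,4,4,4,4
u: 4,4,4,-87,-86,-85,-84,-83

steps = 8; useful = 43; efficiency = 43/64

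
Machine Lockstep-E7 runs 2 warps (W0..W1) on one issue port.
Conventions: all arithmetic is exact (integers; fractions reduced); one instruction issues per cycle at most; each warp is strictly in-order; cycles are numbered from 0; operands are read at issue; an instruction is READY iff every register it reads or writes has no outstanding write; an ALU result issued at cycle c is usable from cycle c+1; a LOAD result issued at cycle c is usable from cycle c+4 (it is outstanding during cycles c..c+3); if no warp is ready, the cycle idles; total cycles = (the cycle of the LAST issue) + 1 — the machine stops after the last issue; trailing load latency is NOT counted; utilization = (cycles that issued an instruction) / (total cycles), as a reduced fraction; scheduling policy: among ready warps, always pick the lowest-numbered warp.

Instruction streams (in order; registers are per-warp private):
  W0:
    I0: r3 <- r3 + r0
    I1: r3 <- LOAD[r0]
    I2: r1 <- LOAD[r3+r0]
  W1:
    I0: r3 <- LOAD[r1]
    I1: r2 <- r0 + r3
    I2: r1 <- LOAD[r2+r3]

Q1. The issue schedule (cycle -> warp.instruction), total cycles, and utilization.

cycle 0: W0.I0
cycle 1: W0.I1
cycle 2: W1.I0
cycle 3: idle
cycle 4: idle
cycle 5: W0.I2
cycle 6: W1.I1
cycle 7: W1.I2

Answer: 8 cycles, utilization 3/4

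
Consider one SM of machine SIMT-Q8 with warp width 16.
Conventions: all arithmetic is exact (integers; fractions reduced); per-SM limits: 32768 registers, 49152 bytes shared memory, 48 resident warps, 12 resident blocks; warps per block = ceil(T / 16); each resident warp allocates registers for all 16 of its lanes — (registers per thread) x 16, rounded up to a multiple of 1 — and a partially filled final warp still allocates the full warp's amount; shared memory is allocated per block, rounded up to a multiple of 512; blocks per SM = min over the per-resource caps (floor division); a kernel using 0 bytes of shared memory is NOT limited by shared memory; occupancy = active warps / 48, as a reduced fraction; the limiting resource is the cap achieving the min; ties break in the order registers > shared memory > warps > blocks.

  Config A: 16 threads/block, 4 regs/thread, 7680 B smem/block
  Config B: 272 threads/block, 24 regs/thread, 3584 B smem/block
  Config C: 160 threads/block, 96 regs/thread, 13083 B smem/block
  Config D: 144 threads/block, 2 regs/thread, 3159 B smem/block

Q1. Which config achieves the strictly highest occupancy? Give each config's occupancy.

occupancies: A 1/8, B 17/24, C 5/12, D 15/16

Answer: D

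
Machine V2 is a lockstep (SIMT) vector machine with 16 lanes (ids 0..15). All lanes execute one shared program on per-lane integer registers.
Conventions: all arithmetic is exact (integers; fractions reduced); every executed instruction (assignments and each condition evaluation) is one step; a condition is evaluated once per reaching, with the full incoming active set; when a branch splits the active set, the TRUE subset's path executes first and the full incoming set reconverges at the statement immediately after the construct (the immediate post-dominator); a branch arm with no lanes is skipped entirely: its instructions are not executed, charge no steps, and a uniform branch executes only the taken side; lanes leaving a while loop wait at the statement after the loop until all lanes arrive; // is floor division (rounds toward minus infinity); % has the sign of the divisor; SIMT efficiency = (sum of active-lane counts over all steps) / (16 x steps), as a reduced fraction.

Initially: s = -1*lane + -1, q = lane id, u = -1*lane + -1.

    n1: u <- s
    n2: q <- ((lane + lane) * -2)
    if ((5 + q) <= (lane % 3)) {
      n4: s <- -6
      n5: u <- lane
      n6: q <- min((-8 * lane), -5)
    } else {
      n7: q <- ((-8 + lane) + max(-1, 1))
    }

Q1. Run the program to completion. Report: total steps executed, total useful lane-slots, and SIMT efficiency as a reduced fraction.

Answer: 7 steps, 94 useful, 47/56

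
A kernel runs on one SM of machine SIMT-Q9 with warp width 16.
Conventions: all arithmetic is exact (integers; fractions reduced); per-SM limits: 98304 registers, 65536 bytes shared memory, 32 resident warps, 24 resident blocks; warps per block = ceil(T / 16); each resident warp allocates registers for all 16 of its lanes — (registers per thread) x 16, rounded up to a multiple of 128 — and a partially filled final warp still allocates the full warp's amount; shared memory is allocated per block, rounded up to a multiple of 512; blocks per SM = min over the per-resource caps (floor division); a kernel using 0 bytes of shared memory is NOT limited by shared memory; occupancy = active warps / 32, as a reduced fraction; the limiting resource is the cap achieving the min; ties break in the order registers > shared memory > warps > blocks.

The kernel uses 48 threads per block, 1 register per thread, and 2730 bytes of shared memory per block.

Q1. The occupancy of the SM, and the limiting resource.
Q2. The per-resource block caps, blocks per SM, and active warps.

Answer: occupancy 15/16, limited by warps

registers: 256 blocks
shared memory: 21 blocks
warps: 10 blocks
blocks: 24 blocks

Answer: 10 blocks, 30 active warps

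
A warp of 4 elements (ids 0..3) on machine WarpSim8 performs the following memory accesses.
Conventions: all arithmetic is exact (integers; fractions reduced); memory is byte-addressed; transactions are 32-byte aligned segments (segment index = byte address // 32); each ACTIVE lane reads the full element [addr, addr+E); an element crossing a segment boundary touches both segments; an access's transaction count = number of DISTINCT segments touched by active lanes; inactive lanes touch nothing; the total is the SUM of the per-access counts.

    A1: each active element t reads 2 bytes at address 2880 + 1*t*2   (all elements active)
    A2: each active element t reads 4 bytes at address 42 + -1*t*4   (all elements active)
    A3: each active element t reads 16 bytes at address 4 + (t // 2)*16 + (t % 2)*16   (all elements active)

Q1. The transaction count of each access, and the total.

A1: 1 transaction
A2: 2 transactions
A3: 2 transactions

Answer: 1,2,2; total 5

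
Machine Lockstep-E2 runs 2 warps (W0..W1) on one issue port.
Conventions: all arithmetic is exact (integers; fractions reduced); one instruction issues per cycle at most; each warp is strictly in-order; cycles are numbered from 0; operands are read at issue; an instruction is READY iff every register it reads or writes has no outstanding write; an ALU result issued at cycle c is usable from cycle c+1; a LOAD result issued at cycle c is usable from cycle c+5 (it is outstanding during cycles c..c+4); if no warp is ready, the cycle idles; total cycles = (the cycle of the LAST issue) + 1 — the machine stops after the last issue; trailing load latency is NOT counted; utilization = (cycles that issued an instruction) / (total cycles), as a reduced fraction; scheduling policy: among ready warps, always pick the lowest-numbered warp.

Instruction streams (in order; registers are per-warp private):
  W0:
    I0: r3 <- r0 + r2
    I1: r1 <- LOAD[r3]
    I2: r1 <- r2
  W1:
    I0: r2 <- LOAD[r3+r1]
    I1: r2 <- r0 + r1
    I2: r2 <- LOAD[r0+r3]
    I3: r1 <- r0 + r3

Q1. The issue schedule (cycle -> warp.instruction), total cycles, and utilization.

cycle 0: W0.I0
cycle 1: W0.I1
cycle 2: W1.I0
cycle 3: idle
cycle 4: idle
cycle 5: idle
cycle 6: W0.I2
cycle 7: W1.I1
cycle 8: W1.I2
cycle 9: W1.I3

Answer: 10 cycles, utilization 7/10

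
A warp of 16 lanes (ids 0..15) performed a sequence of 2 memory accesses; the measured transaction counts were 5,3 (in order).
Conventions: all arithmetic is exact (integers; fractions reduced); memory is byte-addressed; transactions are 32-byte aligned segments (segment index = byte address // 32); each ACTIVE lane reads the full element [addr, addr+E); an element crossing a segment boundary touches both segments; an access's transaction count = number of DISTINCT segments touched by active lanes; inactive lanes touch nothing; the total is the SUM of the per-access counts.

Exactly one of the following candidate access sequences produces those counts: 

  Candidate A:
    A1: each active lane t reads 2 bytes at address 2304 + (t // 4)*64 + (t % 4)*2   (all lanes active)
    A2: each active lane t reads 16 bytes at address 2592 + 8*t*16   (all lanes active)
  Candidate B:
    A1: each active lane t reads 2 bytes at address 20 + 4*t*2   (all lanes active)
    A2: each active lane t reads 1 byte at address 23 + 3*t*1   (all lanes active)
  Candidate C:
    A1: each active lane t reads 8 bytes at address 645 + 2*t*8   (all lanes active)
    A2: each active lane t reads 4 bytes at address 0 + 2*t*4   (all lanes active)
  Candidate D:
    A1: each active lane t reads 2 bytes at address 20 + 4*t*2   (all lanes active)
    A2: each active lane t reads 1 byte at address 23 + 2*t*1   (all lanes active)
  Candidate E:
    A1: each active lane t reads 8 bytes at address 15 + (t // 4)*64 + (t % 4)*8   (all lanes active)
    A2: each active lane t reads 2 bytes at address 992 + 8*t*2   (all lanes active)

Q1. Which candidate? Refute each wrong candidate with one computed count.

A: A1 gives 4 transactions, not 5
C: A1 gives 8 transactions, not 5
D: A2 gives 2 transactions, not 3
E: A1 gives 8 transactions, not 5
B: all counts match (5,3)

Answer: B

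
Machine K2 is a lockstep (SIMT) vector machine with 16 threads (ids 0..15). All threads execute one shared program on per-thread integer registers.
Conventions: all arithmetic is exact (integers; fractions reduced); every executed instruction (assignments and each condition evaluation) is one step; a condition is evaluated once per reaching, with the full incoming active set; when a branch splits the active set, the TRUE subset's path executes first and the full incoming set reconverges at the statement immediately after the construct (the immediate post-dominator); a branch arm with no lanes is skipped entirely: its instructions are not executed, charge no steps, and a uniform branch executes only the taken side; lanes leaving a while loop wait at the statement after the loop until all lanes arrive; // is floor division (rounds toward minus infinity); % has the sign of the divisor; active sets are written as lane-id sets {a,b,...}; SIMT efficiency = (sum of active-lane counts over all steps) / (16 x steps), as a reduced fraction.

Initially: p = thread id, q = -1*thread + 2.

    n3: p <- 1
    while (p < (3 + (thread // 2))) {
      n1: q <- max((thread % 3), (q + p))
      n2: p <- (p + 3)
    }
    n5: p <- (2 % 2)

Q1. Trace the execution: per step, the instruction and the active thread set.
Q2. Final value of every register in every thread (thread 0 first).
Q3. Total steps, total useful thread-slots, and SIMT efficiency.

step 0: p <- 1                       {0,1,2,3,4,5,6,7,8,9,10,11,12,13,14,15}
step 1: eval (p < (3 + (thread // 2))) {0,1,2,3,4,5,6,7,8,9,10,11,12,13,14,15}
step 2: q <- max((thread % 3), (q + p)) {0,1,2,3,4,5,6,7,8,9,10,11,12,13,14,15}
step 3: p <- (p + 3)                 {0,1,2,3,4,5,6,7,8,9,10,11,12,13,14,15}
step 4: eval (p < (3 + (thread // 2))) {0,1,2,3,4,5,6,7,8,9,10,11,12,13,14,15}
step 5: q <- max((thread % 3), (q + p)) {4,5,6,7,8,9,10,11,12,13,14,15}
step 6: p <- (p + 3)                 {4,5,6,7,8,9,10,11,12,13,14,15}
step 7: eval (p < (3 + (thread // 2))) {4,5,6,7,8,9,10,11,12,13,14,15}
step 8: q <- max((thread % 3), (q + p)) {10,11,12,13,14,15}
step 9: p <- (p + 3)                 {10,11,12,13,14,15}
step 10: eval (p < (3 + (thread // 2))) {10,11,12,13,14,15}
step 11: p <- (2 % 2)                 {0,1,2,3,4,5,6,7,8,9,10,11,12,13,14,15}

Answer: 12 steps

p: 0,0,0,0,0,0,0,0,0,0,0,0,0,0,0,0
q: 3,2,2,0,5,6,4,5,6,4,12,13,11,12,13,11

steps = 12; useful = 150; efficiency = 150/192 = 25/32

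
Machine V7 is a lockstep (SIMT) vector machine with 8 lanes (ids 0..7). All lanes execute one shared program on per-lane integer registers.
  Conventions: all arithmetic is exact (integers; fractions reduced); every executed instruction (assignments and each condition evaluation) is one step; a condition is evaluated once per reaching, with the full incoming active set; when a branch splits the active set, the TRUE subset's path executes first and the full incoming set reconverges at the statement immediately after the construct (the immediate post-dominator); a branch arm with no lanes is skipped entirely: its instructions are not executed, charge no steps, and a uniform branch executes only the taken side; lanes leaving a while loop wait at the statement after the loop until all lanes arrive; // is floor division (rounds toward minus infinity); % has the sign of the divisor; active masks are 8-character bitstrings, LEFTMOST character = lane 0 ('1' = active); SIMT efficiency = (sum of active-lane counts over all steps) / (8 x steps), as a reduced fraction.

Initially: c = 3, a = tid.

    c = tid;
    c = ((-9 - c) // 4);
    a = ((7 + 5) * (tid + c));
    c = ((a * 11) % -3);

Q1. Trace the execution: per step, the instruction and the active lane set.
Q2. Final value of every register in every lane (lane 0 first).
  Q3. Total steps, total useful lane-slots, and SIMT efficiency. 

step 0: c <- tid                     11111111
step 1: c <- ((-9 - c) // 4)         11111111
step 2: a <- ((7 + 5) * (tid + c))   11111111
step 3: c <- ((a * 11) % -3)         11111111

Answer: 4 steps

c: 0,0,0,0,0,0,0,0
a: -36,-24,-12,0,0,12,24,36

steps = 4; useful = 32; efficiency = 32/32 = 1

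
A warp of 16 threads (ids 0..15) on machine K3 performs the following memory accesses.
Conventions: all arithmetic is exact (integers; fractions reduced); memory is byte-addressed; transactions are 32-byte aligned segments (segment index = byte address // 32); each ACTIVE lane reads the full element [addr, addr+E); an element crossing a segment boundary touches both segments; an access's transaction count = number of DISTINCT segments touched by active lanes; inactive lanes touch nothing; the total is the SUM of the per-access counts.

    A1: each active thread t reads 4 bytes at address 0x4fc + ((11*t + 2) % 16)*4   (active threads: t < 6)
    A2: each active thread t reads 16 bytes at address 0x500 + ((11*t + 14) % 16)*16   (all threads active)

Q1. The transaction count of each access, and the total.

A1: 2 transactions
A2: 8 transactions

Answer: 2,8; total 10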